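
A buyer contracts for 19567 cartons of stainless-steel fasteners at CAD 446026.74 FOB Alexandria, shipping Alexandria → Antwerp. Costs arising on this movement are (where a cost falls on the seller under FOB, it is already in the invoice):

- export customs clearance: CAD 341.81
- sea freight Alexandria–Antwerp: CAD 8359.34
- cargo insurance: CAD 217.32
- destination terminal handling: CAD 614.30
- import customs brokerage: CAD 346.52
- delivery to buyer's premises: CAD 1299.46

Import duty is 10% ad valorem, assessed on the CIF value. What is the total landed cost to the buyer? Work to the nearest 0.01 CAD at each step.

FOB: the seller bears costs until goods are on board at the origin port; the buyer bears freight, insurance and all costs thereafter.
Already in the invoice (seller's account under FOB): export clearance — exclude.
CIF value = FOB price + freight + insurance = 446026.74 + 8359.34 + 217.32 = 454603.40
Import duty = 454603.40 × 10% = 45460.34
Buyer bears: freight 8359.34 + insurance 217.32 + destination terminal 614.30 + brokerage 346.52 + delivery 1299.46 + duty 45460.34 = 56297.28
Landed cost = invoice 446026.74 + 56297.28 = 502324.02

Total landed cost: CAD 502324.02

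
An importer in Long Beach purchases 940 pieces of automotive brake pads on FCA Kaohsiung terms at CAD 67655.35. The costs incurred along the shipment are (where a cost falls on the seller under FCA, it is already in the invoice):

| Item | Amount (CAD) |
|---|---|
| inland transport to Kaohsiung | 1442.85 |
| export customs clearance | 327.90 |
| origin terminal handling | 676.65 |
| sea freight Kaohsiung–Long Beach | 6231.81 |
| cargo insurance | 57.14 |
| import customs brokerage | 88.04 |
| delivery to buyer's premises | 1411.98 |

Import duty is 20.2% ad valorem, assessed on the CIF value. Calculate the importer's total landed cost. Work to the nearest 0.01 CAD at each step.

Total landed cost: CAD 91194.40

FCA: the seller delivers export-cleared goods to the carrier; the buyer bears costs from that point.
Already in the invoice (seller's account under FCA): inland to port, export clearance — exclude.
CIF value = FCA price + origin terminal + freight + insurance = 67655.35 + 676.65 + 6231.81 + 57.14 = 74620.95
Import duty = 74620.95 × 20.2% = 15073.43
Buyer bears: origin terminal 676.65 + freight 6231.81 + insurance 57.14 + brokerage 88.04 + delivery 1411.98 + duty 15073.43 = 23539.05
Landed cost = invoice 67655.35 + 23539.05 = 91194.40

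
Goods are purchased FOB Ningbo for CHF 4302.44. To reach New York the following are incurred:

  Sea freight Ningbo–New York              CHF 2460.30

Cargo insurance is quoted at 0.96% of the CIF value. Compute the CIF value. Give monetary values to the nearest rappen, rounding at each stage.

Let C be the CIF value. C = FOB price + freight + 0.96% × C
C − 0.96% × C = 4302.44 + 2460.30
0.9904 × C = 6762.74
C = 6762.74 / 0.9904 = 6828.29
Insurance premium = 0.96% × 6828.29 = 65.55

CIF value: CHF 6828.29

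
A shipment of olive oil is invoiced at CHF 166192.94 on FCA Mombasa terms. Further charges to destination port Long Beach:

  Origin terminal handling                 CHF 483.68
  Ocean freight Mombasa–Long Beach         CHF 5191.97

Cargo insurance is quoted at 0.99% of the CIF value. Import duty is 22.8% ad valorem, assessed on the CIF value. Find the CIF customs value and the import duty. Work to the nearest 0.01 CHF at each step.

CIF value: CHF 173587.10; import duty: CHF 39577.86

Let C be the CIF value. C = FCA price + pre-shipment costs + freight + 0.99% × C
C − 0.99% × C = 166192.94 + 483.68 + 5191.97
0.9901 × C = 171868.59
C = 171868.59 / 0.9901 = 173587.10
Insurance premium = 0.99% × 173587.10 = 1718.51
Import duty = 173587.10 × 22.8% = 39577.86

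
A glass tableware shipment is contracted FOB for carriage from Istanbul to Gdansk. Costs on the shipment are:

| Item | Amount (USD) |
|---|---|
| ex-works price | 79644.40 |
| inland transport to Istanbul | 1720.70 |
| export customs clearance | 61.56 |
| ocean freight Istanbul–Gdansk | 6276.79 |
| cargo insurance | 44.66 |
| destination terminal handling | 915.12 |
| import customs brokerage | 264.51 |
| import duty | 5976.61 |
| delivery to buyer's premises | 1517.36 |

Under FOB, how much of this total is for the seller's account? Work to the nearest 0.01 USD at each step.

FOB: the seller bears costs until goods are on board at the origin port; the buyer bears freight, insurance and all costs thereafter.
Seller's account: goods 79644.40 + inland to port 1720.70 + export clearance 61.56 = 81426.66
Buyer's account: freight 6276.79 + insurance 44.66 + destination terminal 915.12 + brokerage 264.51 + duty 5976.61 + delivery 1517.36 = 14995.05

Seller's account: USD 81426.66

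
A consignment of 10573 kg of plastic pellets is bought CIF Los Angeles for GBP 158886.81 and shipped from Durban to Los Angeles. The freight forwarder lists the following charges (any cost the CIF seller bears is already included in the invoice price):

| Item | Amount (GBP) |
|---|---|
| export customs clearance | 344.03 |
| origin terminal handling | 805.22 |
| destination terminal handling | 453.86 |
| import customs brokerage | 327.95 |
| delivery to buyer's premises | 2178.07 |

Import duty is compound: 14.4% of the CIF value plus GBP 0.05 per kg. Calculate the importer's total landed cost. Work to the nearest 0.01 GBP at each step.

CIF: the seller pays costs through ocean freight and marine insurance to the destination port.
Already in the invoice (seller's account under CIF): export clearance, origin terminal — exclude.
The CIF price already equals the CIF value: 158886.81
Ad valorem component: 158886.81 × 14.4% = 22879.70
Specific component: 10573 × 0.05 = 528.65
Import duty = 22879.70 + 528.65 = 23408.35
Buyer bears: destination terminal 453.86 + brokerage 327.95 + delivery 2178.07 + duty 23408.35 = 26368.23
Landed cost = invoice 158886.81 + 26368.23 = 185255.04

Total landed cost: GBP 185255.04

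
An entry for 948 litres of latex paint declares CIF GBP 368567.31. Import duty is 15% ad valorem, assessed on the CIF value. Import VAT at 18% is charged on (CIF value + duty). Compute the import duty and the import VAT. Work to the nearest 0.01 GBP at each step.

Import duty: GBP 55285.10; import VAT: GBP 76293.43

Import duty = 368567.31 × 15% = 55285.10
VAT base = CIF + duty = 368567.31 + 55285.10 = 423852.41
Import VAT = 423852.41 × 18% = 76293.43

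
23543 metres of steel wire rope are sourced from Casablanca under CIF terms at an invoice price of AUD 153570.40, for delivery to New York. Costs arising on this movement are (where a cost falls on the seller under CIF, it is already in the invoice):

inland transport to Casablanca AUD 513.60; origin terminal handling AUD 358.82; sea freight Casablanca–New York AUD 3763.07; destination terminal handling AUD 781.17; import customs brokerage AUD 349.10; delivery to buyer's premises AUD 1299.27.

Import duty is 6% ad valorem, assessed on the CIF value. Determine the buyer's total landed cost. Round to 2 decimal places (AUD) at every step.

Total landed cost: AUD 165214.16

CIF: the seller pays costs through ocean freight and marine insurance to the destination port.
Already in the invoice (seller's account under CIF): inland to port, origin terminal, freight — exclude.
The CIF price already equals the CIF value: 153570.40
Import duty = 153570.40 × 6% = 9214.22
Buyer bears: destination terminal 781.17 + brokerage 349.10 + delivery 1299.27 + duty 9214.22 = 11643.76
Landed cost = invoice 153570.40 + 11643.76 = 165214.16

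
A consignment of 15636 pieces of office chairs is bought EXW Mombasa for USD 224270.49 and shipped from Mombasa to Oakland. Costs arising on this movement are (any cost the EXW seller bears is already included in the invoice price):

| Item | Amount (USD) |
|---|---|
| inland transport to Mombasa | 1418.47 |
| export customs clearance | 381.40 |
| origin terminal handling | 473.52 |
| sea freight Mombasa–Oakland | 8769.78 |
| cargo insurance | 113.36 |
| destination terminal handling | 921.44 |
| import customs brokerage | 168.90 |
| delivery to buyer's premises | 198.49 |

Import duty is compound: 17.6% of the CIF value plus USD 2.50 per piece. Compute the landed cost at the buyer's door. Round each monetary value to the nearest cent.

EXW: the seller makes goods available at their premises; the buyer bears all onward costs.
CIF value = EXW price + inland to port + export clearance + origin terminal + freight + insurance = 224270.49 + 1418.47 + 381.40 + 473.52 + 8769.78 + 113.36 = 235427.02
Ad valorem component: 235427.02 × 17.6% = 41435.16
Specific component: 15636 × 2.50 = 39090.00
Import duty = 41435.16 + 39090.00 = 80525.16
Buyer bears: inland to port 1418.47 + export clearance 381.40 + origin terminal 473.52 + freight 8769.78 + insurance 113.36 + destination terminal 921.44 + brokerage 168.90 + delivery 198.49 + duty 80525.16 = 92970.52
Landed cost = invoice 224270.49 + 92970.52 = 317241.01

Total landed cost: USD 317241.01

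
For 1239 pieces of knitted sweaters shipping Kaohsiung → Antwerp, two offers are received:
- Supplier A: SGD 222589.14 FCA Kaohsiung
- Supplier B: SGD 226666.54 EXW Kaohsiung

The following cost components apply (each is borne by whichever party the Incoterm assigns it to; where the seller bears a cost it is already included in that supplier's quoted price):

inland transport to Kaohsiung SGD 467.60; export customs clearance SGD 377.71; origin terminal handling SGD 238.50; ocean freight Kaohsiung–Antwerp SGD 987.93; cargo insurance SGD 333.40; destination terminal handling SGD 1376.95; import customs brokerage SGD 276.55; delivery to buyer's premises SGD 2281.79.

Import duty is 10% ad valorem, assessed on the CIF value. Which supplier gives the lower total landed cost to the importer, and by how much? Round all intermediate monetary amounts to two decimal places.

Supplier A (FCA):
CIF value = FCA price + origin terminal + freight + insurance = 222589.14 + 238.50 + 987.93 + 333.40 = 224148.97
Import duty = 224148.97 × 10% = 22414.90
Buyer bears (A): 238.50 + 987.93 + 333.40 + 1376.95 + 276.55 + 2281.79 = 5495.12
Landed cost (A) = invoice 222589.14 + 5495.12 + duty 22414.90 = 250499.16
Supplier B (EXW):
CIF value = EXW price + inland to port + export clearance + origin terminal + freight + insurance = 226666.54 + 467.60 + 377.71 + 238.50 + 987.93 + 333.40 = 229071.68
Import duty = 229071.68 × 10% = 22907.17
Buyer bears (B): 467.60 + 377.71 + 238.50 + 987.93 + 333.40 + 1376.95 + 276.55 + 2281.79 = 6340.43
Landed cost (B) = invoice 226666.54 + 6340.43 + duty 22907.17 = 255914.14
Difference = |250499.16 − 255914.14| = 5414.98

Supplier A is cheaper by SGD 5414.98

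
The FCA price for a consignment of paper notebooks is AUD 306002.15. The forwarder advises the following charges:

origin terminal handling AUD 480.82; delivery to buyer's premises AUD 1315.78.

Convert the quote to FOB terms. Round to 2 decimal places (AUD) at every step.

Not relevant to the conversion: delivery — on the buyer under both terms; not part of either seller's price.
From FCA to FOB, the seller additionally bears: origin terminal.
FOB price = 306002.15 + 480.82 = 306482.97

FOB price: AUD 306482.97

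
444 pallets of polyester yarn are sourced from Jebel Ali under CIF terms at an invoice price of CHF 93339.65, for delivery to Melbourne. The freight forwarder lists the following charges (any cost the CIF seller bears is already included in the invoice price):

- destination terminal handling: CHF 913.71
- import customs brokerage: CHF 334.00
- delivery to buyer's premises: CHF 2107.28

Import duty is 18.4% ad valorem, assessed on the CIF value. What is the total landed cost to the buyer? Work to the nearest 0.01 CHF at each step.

Total landed cost: CHF 113869.14

CIF: the seller pays costs through ocean freight and marine insurance to the destination port.
The CIF price already equals the CIF value: 93339.65
Import duty = 93339.65 × 18.4% = 17174.50
Buyer bears: destination terminal 913.71 + brokerage 334.00 + delivery 2107.28 + duty 17174.50 = 20529.49
Landed cost = invoice 93339.65 + 20529.49 = 113869.14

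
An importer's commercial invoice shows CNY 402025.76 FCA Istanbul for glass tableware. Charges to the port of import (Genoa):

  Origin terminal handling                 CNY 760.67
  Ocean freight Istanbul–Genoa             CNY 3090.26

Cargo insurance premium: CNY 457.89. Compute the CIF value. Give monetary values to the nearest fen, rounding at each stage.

CIF = FCA price + pre-shipment costs + freight + insurance
CIF = 402025.76 + 760.67 + 3090.26 + 457.89 = 406334.58

CIF value: CNY 406334.58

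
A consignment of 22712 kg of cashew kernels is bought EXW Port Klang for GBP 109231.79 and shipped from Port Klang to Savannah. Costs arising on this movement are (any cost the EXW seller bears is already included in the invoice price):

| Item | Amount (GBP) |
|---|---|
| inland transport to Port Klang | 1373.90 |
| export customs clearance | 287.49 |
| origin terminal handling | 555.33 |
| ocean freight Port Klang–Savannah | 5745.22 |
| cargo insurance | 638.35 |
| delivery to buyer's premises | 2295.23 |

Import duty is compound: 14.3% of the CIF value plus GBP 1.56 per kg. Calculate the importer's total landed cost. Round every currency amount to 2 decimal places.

EXW: the seller makes goods available at their premises; the buyer bears all onward costs.
CIF value = EXW price + inland to port + export clearance + origin terminal + freight + insurance = 109231.79 + 1373.90 + 287.49 + 555.33 + 5745.22 + 638.35 = 117832.08
Ad valorem component: 117832.08 × 14.3% = 16849.99
Specific component: 22712 × 1.56 = 35430.72
Import duty = 16849.99 + 35430.72 = 52280.71
Buyer bears: inland to port 1373.90 + export clearance 287.49 + origin terminal 555.33 + freight 5745.22 + insurance 638.35 + delivery 2295.23 + duty 52280.71 = 63176.23
Landed cost = invoice 109231.79 + 63176.23 = 172408.02

Total landed cost: GBP 172408.02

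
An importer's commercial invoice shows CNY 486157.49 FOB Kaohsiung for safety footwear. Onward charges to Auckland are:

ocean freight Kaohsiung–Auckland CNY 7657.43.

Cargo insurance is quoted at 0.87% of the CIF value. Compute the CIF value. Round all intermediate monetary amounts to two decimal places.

Let C be the CIF value. C = FOB price + freight + 0.87% × C
C − 0.87% × C = 486157.49 + 7657.43
0.9913 × C = 493814.92
C = 493814.92 / 0.9913 = 498148.81
Insurance premium = 0.87% × 498148.81 = 4333.89

CIF value: CNY 498148.81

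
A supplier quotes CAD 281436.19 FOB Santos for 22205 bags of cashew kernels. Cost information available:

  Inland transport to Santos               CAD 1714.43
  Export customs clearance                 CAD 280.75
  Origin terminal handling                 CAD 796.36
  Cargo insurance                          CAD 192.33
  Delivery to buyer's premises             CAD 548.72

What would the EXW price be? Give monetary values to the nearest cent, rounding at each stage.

EXW price: CAD 278644.65

Not relevant to the conversion: delivery, insurance — on the buyer under both terms; not part of either seller's price.
From FOB to EXW, the seller no longer bears: inland to port, export clearance, origin terminal.
EXW price = 281436.19 − 1714.43 − 280.75 − 796.36 = 278644.65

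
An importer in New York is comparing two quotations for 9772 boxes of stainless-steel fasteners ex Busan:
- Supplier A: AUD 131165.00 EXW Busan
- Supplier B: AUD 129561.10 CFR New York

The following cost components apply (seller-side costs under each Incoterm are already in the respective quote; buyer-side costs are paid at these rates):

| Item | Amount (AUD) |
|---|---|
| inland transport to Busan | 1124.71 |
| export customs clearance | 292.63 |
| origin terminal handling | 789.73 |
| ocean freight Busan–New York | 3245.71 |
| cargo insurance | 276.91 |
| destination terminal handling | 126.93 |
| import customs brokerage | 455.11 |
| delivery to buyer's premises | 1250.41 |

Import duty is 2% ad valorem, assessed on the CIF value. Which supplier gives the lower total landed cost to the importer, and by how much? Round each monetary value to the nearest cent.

Supplier A (EXW):
CIF value = EXW price + inland to port + export clearance + origin terminal + freight + insurance = 131165.00 + 1124.71 + 292.63 + 789.73 + 3245.71 + 276.91 = 136894.69
Import duty = 136894.69 × 2% = 2737.89
Buyer bears (A): 1124.71 + 292.63 + 789.73 + 3245.71 + 276.91 + 126.93 + 455.11 + 1250.41 = 7562.14
Landed cost (A) = invoice 131165.00 + 7562.14 + duty 2737.89 = 141465.03
Supplier B (CFR):
CIF value = CFR price + insurance = 129561.10 + 276.91 = 129838.01
Import duty = 129838.01 × 2% = 2596.76
Buyer bears (B): 276.91 + 126.93 + 455.11 + 1250.41 = 2109.36
Landed cost (B) = invoice 129561.10 + 2109.36 + duty 2596.76 = 134267.22
Difference = |141465.03 − 134267.22| = 7197.81

Supplier B is cheaper by AUD 7197.81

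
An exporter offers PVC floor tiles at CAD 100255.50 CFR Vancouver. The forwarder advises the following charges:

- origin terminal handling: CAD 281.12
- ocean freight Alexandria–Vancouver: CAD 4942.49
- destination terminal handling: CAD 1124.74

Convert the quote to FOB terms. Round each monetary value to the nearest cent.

FOB price: CAD 95313.01

Not relevant to the conversion: origin terminal — on the seller under both CFR and FOB; already in the CFR price and stays in the FOB price. destination terminal — on the buyer under both terms; not part of either seller's price.
From CFR to FOB, the seller no longer bears: freight.
FOB price = 100255.50 − 4942.49 = 95313.01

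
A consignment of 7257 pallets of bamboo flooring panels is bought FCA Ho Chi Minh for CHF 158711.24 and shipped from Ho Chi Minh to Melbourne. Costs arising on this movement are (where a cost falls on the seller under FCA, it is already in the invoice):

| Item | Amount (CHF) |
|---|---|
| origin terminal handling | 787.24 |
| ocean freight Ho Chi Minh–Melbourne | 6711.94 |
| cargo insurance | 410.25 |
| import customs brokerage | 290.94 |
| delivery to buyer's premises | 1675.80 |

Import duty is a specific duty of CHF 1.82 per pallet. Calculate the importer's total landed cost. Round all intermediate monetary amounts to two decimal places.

Total landed cost: CHF 181795.15

FCA: the seller delivers export-cleared goods to the carrier; the buyer bears costs from that point.
CIF value = FCA price + origin terminal + freight + insurance = 158711.24 + 787.24 + 6711.94 + 410.25 = 166620.67
Import duty = 7257 × 1.82 = 13207.74
Buyer bears: origin terminal 787.24 + freight 6711.94 + insurance 410.25 + brokerage 290.94 + delivery 1675.80 + duty 13207.74 = 23083.91
Landed cost = invoice 158711.24 + 23083.91 = 181795.15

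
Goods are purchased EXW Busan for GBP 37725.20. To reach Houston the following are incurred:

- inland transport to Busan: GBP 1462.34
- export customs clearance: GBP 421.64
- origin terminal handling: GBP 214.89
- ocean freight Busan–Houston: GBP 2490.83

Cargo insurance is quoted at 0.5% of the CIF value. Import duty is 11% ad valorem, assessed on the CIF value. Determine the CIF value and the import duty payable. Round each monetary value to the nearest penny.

Let C be the CIF value. C = EXW price + pre-shipment costs + freight + 0.5% × C
C − 0.5% × C = 37725.20 + 1462.34 + 421.64 + 214.89 + 2490.83
0.995 × C = 42314.90
C = 42314.90 / 0.995 = 42527.54
Insurance premium = 0.5% × 42527.54 = 212.64
Import duty = 42527.54 × 11% = 4678.03

CIF value: GBP 42527.54; import duty: GBP 4678.03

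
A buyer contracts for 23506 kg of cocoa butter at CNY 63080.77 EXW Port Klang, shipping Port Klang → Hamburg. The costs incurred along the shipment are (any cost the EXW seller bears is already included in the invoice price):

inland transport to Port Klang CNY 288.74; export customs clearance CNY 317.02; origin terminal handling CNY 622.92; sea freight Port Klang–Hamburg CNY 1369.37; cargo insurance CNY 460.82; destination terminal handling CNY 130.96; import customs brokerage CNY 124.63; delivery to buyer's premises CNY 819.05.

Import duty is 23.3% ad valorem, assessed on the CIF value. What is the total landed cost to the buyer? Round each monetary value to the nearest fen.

EXW: the seller makes goods available at their premises; the buyer bears all onward costs.
CIF value = EXW price + inland to port + export clearance + origin terminal + freight + insurance = 63080.77 + 288.74 + 317.02 + 622.92 + 1369.37 + 460.82 = 66139.64
Import duty = 66139.64 × 23.3% = 15410.54
Buyer bears: inland to port 288.74 + export clearance 317.02 + origin terminal 622.92 + freight 1369.37 + insurance 460.82 + destination terminal 130.96 + brokerage 124.63 + delivery 819.05 + duty 15410.54 = 19544.05
Landed cost = invoice 63080.77 + 19544.05 = 82624.82

Total landed cost: CNY 82624.82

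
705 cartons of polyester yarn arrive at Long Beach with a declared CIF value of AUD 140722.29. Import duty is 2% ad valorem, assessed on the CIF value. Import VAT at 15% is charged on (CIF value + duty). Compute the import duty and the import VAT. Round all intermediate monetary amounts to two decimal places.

Import duty = 140722.29 × 2% = 2814.45
VAT base = CIF + duty = 140722.29 + 2814.45 = 143536.74
Import VAT = 143536.74 × 15% = 21530.51

Import duty: AUD 2814.45; import VAT: AUD 21530.51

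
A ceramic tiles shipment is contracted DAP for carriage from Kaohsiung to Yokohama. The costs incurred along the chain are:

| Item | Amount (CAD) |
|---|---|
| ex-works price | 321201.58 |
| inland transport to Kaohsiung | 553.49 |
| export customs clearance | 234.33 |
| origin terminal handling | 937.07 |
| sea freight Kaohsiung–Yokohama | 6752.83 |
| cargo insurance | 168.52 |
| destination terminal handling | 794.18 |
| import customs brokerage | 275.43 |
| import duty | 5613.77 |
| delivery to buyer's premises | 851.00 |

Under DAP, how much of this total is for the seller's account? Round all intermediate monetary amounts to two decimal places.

Seller's account: CAD 331493.00

DAP: the seller bears all costs to the named destination except import duty and clearance.
Seller's account: goods 321201.58 + inland to port 553.49 + export clearance 234.33 + origin terminal 937.07 + freight 6752.83 + insurance 168.52 + destination terminal 794.18 + delivery 851.00 = 331493.00
Buyer's account: brokerage 275.43 + duty 5613.77 = 5889.20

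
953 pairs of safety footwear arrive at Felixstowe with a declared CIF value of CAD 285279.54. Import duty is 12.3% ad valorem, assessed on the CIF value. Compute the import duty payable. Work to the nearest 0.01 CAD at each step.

Import duty: CAD 35089.38

Import duty = 285279.54 × 12.3% = 35089.38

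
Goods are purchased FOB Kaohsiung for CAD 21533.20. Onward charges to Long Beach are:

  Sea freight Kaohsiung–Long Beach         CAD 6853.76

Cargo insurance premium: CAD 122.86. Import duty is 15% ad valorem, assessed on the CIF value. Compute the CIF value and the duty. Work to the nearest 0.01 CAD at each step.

CIF value: CAD 28509.82; import duty: CAD 4276.47

CIF = FOB price + freight + insurance
CIF = 21533.20 + 6853.76 + 122.86 = 28509.82
Import duty = 28509.82 × 15% = 4276.47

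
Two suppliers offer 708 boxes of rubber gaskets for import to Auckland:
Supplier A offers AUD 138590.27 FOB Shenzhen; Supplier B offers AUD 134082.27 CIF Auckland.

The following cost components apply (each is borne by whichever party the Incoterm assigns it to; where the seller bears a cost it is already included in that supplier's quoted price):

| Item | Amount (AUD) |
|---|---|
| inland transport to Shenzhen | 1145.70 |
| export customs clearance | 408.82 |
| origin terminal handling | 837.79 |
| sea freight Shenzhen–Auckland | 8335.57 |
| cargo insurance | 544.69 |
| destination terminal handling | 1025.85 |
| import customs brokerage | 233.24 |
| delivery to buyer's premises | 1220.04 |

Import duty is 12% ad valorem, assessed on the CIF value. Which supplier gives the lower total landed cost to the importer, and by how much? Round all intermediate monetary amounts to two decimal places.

Supplier B is cheaper by AUD 14994.85

Supplier A (FOB):
CIF value = FOB price + freight + insurance = 138590.27 + 8335.57 + 544.69 = 147470.53
Import duty = 147470.53 × 12% = 17696.46
Buyer bears (A): 8335.57 + 544.69 + 1025.85 + 233.24 + 1220.04 = 11359.39
Landed cost (A) = invoice 138590.27 + 11359.39 + duty 17696.46 = 167646.12
Supplier B (CIF):
The CIF price already equals the CIF value: 134082.27
Import duty = 134082.27 × 12% = 16089.87
Buyer bears (B): 1025.85 + 233.24 + 1220.04 = 2479.13
Landed cost (B) = invoice 134082.27 + 2479.13 + duty 16089.87 = 152651.27
Difference = |167646.12 − 152651.27| = 14994.85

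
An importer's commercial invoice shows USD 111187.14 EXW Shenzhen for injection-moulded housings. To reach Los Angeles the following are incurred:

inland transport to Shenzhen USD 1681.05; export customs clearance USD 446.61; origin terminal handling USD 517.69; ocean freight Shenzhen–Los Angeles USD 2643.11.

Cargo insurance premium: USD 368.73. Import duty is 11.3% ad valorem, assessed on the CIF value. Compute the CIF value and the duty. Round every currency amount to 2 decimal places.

CIF = EXW price + pre-shipment costs + freight + insurance
CIF = 111187.14 + 1681.05 + 446.61 + 517.69 + 2643.11 + 368.73 = 116844.33
Import duty = 116844.33 × 11.3% = 13203.41

CIF value: USD 116844.33; import duty: USD 13203.41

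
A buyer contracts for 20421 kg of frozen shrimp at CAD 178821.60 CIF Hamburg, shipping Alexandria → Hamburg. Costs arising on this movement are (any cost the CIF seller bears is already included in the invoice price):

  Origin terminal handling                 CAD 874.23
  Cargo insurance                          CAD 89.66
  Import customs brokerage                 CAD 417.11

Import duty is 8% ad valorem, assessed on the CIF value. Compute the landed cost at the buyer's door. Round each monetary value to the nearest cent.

CIF: the seller pays costs through ocean freight and marine insurance to the destination port.
Already in the invoice (seller's account under CIF): origin terminal, insurance — exclude.
The CIF price already equals the CIF value: 178821.60
Import duty = 178821.60 × 8% = 14305.73
Buyer bears: brokerage 417.11 + duty 14305.73 = 14722.84
Landed cost = invoice 178821.60 + 14722.84 = 193544.44

Total landed cost: CAD 193544.44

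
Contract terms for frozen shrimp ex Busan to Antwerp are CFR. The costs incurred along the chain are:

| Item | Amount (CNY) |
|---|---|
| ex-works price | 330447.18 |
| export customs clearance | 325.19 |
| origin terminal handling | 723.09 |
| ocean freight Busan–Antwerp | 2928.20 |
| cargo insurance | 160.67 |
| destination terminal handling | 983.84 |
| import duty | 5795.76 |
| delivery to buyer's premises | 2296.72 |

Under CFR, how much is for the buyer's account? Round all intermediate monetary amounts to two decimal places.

Buyer's account: CNY 9236.99

CFR: the seller pays costs through ocean freight to the destination port, but not insurance.
Seller's account: goods 330447.18 + export clearance 325.19 + origin terminal 723.09 + freight 2928.20 = 334423.66
Buyer's account: insurance 160.67 + destination terminal 983.84 + duty 5795.76 + delivery 2296.72 = 9236.99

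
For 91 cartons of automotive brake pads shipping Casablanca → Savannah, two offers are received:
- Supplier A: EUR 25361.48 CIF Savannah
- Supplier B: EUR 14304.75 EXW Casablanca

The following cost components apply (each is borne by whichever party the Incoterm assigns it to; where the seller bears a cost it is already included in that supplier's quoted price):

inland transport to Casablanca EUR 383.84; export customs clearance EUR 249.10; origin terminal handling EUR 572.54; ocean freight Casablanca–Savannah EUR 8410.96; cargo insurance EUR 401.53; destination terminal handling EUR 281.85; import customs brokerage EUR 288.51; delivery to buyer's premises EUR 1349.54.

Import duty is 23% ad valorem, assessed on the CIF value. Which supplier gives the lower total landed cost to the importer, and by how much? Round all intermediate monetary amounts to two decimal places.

Supplier A (CIF):
The CIF price already equals the CIF value: 25361.48
Import duty = 25361.48 × 23% = 5833.14
Buyer bears (A): 281.85 + 288.51 + 1349.54 = 1919.90
Landed cost (A) = invoice 25361.48 + 1919.90 + duty 5833.14 = 33114.52
Supplier B (EXW):
CIF value = EXW price + inland to port + export clearance + origin terminal + freight + insurance = 14304.75 + 383.84 + 249.10 + 572.54 + 8410.96 + 401.53 = 24322.72
Import duty = 24322.72 × 23% = 5594.23
Buyer bears (B): 383.84 + 249.10 + 572.54 + 8410.96 + 401.53 + 281.85 + 288.51 + 1349.54 = 11937.87
Landed cost (B) = invoice 14304.75 + 11937.87 + duty 5594.23 = 31836.85
Difference = |33114.52 − 31836.85| = 1277.67

Supplier B is cheaper by EUR 1277.67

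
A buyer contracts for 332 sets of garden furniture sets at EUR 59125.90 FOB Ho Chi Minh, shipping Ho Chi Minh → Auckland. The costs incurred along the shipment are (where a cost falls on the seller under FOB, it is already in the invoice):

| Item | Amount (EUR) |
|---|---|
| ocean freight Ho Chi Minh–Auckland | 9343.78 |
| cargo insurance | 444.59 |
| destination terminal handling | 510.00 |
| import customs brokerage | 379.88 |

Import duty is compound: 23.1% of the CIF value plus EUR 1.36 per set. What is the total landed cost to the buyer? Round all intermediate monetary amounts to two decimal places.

FOB: the seller bears costs until goods are on board at the origin port; the buyer bears freight, insurance and all costs thereafter.
CIF value = FOB price + freight + insurance = 59125.90 + 9343.78 + 444.59 = 68914.27
Ad valorem component: 68914.27 × 23.1% = 15919.20
Specific component: 332 × 1.36 = 451.52
Import duty = 15919.20 + 451.52 = 16370.72
Buyer bears: freight 9343.78 + insurance 444.59 + destination terminal 510.00 + brokerage 379.88 + duty 16370.72 = 27048.97
Landed cost = invoice 59125.90 + 27048.97 = 86174.87

Total landed cost: EUR 86174.87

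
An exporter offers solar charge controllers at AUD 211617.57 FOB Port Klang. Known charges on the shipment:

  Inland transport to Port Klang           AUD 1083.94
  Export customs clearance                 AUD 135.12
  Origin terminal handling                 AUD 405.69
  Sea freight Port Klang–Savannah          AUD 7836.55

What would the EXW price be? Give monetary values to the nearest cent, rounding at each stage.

EXW price: AUD 209992.82

Not relevant to the conversion: freight — on the buyer under both terms; not part of either seller's price.
From FOB to EXW, the seller no longer bears: inland to port, export clearance, origin terminal.
EXW price = 211617.57 − 1083.94 − 135.12 − 405.69 = 209992.82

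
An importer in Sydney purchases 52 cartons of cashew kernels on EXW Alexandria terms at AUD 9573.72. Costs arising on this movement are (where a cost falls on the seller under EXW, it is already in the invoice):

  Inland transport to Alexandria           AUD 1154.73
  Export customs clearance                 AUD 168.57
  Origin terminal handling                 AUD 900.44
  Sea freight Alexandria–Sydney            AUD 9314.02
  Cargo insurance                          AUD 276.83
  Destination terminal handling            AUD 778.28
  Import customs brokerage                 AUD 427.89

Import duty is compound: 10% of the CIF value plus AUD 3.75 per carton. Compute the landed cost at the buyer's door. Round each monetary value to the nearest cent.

EXW: the seller makes goods available at their premises; the buyer bears all onward costs.
CIF value = EXW price + inland to port + export clearance + origin terminal + freight + insurance = 9573.72 + 1154.73 + 168.57 + 900.44 + 9314.02 + 276.83 = 21388.31
Ad valorem component: 21388.31 × 10% = 2138.83
Specific component: 52 × 3.75 = 195.00
Import duty = 2138.83 + 195.00 = 2333.83
Buyer bears: inland to port 1154.73 + export clearance 168.57 + origin terminal 900.44 + freight 9314.02 + insurance 276.83 + destination terminal 778.28 + brokerage 427.89 + duty 2333.83 = 15354.59
Landed cost = invoice 9573.72 + 15354.59 = 24928.31

Total landed cost: AUD 24928.31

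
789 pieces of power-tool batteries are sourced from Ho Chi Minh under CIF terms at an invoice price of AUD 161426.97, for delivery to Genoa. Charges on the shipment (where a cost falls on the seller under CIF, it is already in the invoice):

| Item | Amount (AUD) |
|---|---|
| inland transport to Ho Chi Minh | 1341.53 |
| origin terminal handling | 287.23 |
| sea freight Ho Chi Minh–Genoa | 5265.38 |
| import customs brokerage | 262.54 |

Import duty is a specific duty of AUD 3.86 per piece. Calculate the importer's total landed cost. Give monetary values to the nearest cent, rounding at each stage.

CIF: the seller pays costs through ocean freight and marine insurance to the destination port.
Already in the invoice (seller's account under CIF): inland to port, origin terminal, freight — exclude.
The CIF price already equals the CIF value: 161426.97
Import duty = 789 × 3.86 = 3045.54
Buyer bears: brokerage 262.54 + duty 3045.54 = 3308.08
Landed cost = invoice 161426.97 + 3308.08 = 164735.05

Total landed cost: AUD 164735.05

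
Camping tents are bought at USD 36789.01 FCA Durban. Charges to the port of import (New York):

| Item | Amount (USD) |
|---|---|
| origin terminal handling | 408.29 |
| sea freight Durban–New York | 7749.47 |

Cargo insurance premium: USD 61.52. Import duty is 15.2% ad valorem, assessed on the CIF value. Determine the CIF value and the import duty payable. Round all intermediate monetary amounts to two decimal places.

CIF = FCA price + pre-shipment costs + freight + insurance
CIF = 36789.01 + 408.29 + 7749.47 + 61.52 = 45008.29
Import duty = 45008.29 × 15.2% = 6841.26

CIF value: USD 45008.29; import duty: USD 6841.26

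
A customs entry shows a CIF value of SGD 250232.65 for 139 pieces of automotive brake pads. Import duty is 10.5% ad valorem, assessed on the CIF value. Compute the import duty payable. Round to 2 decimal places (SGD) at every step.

Import duty = 250232.65 × 10.5% = 26274.43

Import duty: SGD 26274.43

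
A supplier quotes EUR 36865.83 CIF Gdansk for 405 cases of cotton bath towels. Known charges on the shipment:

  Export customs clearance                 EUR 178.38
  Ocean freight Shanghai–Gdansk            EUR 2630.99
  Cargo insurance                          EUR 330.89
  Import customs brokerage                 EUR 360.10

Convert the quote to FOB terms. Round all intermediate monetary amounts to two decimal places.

Not relevant to the conversion: export clearance — on the seller under both CIF and FOB; already in the CIF price and stays in the FOB price. brokerage — on the buyer under both terms; not part of either seller's price.
From CIF to FOB, the seller no longer bears: freight, insurance.
FOB price = 36865.83 − 2630.99 − 330.89 = 33903.95

FOB price: EUR 33903.95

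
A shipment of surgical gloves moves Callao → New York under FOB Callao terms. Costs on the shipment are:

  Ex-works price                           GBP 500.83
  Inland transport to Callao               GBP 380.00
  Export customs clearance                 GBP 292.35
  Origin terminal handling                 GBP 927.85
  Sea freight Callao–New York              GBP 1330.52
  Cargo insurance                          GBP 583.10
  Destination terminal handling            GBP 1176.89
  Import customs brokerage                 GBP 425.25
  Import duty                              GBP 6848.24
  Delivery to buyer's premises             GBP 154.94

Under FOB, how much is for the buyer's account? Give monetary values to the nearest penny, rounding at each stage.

FOB: the seller bears costs until goods are on board at the origin port; the buyer bears freight, insurance and all costs thereafter.
Seller's account: goods 500.83 + inland to port 380.00 + export clearance 292.35 + origin terminal 927.85 = 2101.03
Buyer's account: freight 1330.52 + insurance 583.10 + destination terminal 1176.89 + brokerage 425.25 + duty 6848.24 + delivery 154.94 = 10518.94

Buyer's account: GBP 10518.94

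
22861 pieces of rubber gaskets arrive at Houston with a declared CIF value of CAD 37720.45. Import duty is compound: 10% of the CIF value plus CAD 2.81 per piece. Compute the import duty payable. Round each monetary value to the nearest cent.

Import duty: CAD 68011.46

Ad valorem component: 37720.45 × 10% = 3772.05
Specific component: 22861 × 2.81 = 64239.41
Import duty = 3772.05 + 64239.41 = 68011.46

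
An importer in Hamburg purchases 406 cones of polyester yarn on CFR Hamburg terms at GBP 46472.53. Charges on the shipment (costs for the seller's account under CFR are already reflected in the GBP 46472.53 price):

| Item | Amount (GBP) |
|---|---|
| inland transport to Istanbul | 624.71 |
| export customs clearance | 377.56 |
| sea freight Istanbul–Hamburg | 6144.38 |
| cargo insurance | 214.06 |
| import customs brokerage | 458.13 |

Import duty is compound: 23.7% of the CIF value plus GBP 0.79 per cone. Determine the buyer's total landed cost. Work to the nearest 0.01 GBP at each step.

Total landed cost: GBP 58530.18

CFR: the seller pays costs through ocean freight to the destination port, but not insurance.
Already in the invoice (seller's account under CFR): inland to port, export clearance, freight — exclude.
CIF value = CFR price + insurance = 46472.53 + 214.06 = 46686.59
Ad valorem component: 46686.59 × 23.7% = 11064.72
Specific component: 406 × 0.79 = 320.74
Import duty = 11064.72 + 320.74 = 11385.46
Buyer bears: insurance 214.06 + brokerage 458.13 + duty 11385.46 = 12057.65
Landed cost = invoice 46472.53 + 12057.65 = 58530.18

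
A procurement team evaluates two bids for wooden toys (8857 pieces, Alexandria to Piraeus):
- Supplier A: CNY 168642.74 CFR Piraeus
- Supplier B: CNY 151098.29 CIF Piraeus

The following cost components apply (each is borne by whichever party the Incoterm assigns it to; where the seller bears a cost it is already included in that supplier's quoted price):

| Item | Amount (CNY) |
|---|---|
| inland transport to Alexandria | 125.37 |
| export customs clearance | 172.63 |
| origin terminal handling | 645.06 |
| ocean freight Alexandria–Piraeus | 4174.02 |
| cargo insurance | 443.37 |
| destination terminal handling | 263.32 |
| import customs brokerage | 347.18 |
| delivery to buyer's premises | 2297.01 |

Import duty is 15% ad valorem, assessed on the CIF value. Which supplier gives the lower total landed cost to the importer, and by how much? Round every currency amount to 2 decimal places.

Supplier A (CFR):
CIF value = CFR price + insurance = 168642.74 + 443.37 = 169086.11
Import duty = 169086.11 × 15% = 25362.92
Buyer bears (A): 443.37 + 263.32 + 347.18 + 2297.01 = 3350.88
Landed cost (A) = invoice 168642.74 + 3350.88 + duty 25362.92 = 197356.54
Supplier B (CIF):
The CIF price already equals the CIF value: 151098.29
Import duty = 151098.29 × 15% = 22664.74
Buyer bears (B): 263.32 + 347.18 + 2297.01 = 2907.51
Landed cost (B) = invoice 151098.29 + 2907.51 + duty 22664.74 = 176670.54
Difference = |197356.54 − 176670.54| = 20686.00

Supplier B is cheaper by CNY 20686.00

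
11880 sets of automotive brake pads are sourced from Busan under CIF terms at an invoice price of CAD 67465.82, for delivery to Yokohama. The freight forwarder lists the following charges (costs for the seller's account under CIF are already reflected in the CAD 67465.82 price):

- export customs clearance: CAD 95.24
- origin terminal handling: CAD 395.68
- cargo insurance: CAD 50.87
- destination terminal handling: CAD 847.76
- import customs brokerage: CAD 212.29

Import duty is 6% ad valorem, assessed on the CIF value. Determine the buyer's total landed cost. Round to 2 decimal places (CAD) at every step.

Total landed cost: CAD 72573.82

CIF: the seller pays costs through ocean freight and marine insurance to the destination port.
Already in the invoice (seller's account under CIF): export clearance, origin terminal, insurance — exclude.
The CIF price already equals the CIF value: 67465.82
Import duty = 67465.82 × 6% = 4047.95
Buyer bears: destination terminal 847.76 + brokerage 212.29 + duty 4047.95 = 5108.00
Landed cost = invoice 67465.82 + 5108.00 = 72573.82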